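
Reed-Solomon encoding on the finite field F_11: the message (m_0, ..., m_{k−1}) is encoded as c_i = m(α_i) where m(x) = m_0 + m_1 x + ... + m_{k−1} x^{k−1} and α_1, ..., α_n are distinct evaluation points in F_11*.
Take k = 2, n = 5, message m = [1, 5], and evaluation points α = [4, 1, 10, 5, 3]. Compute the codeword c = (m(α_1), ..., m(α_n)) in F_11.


c = [10, 6, 7, 4, 5]

Message polynomial: m(x) = 1 + 5·x (mod 11).
For each evaluation point α_i, compute m(α_i) mod 11:
  α_1 = 4: Horner steps 5 → 10, so m(4) = 10.
  α_2 = 1: Horner steps 5 → 6, so m(1) = 6.
  α_3 = 10: Horner steps 5 → 7, so m(10) = 7.
  α_4 = 5: Horner steps 5 → 4, so m(5) = 4.
  α_5 = 3: Horner steps 5 → 5, so m(3) = 5.
Codeword c = [10, 6, 7, 4, 5] ∈ F_11^5.


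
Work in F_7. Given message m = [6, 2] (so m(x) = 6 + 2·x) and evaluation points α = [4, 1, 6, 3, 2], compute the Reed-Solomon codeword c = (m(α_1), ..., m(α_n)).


c = [0, 1, 4, 5, 3]

Message polynomial: m(x) = 6 + 2·x (mod 7).
For each evaluation point α_i, compute m(α_i) mod 7:
  α_1 = 4: Horner steps 2 → 0, so m(4) = 0.
  α_2 = 1: Horner steps 2 → 1, so m(1) = 1.
  α_3 = 6: Horner steps 2 → 4, so m(6) = 4.
  α_4 = 3: Horner steps 2 → 5, so m(3) = 5.
  α_5 = 2: Horner steps 2 → 3, so m(2) = 3.
Codeword c = [0, 1, 4, 5, 3] ∈ F_7^5.


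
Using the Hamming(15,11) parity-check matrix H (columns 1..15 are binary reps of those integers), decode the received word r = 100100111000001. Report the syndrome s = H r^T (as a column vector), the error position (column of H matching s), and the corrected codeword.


s = (1, 1, 0, 0)^T, error position = 12, corrected codeword c = 100100111001001

Compute s = H r^T mod 2 one row at a time:
  s_1 = 1 + 1 + 0 + 0 + 0 + 0 + 0 + 1 = 3 ≡ 1 (mod 2).
  s_2 = 1 + 0 + 0 + 1 + 0 + 0 + 0 + 1 = 3 ≡ 1 (mod 2).
  s_3 = 0 + 0 + 0 + 1 + 0 + 0 + 0 + 1 = 2 ≡ 0 (mod 2).
  s_4 = 1 + 0 + 0 + 1 + 1 + 0 + 0 + 1 = 4 ≡ 0 (mod 2).
s = (1, 1, 0, 0)^T — this equals column 12 of H (binary 1100), so error is at position 12.
Correct: flip bit 12 of r = 100100111000001 to get c = 100100111001001.


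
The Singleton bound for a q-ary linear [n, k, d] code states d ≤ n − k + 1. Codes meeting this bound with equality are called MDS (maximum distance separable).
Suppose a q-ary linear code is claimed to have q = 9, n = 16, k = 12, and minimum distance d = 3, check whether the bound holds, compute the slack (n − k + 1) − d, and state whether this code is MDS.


Singleton RHS = n − k + 1 = 5, slack = 2, bound satisfied, not MDS.

Singleton bound: d ≤ n − k + 1.
Here n = 16, k = 12, so n − k + 1 = 5.
Given d = 3, check d ≤ 5: YES.
Slack = (n − k + 1) − d = 2.
The code is NOT MDS (slack = 2 > 0).
Description: the claimed parameters are [16, 12, 3]_9; such a code would be non-MDS.


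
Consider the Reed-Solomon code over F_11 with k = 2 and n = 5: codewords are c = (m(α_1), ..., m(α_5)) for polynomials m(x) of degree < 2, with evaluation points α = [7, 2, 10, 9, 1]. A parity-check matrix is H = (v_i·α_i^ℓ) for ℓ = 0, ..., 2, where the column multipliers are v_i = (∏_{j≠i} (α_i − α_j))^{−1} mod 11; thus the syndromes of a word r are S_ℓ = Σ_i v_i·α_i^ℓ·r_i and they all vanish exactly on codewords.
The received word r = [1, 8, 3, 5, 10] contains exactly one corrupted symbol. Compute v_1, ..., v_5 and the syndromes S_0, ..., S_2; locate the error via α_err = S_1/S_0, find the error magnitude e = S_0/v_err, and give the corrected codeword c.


S = (9, 8, 1), error at position 1, error magnitude e = 3, c = [9, 8, 3, 5, 10].

Step 1: column multipliers v_i = (∏_{j≠i}(α_i − α_j))^{−1} mod 11.
  i = 1 (α = 7): (7−2)(7−10)(7−9)(7−1) = 5·(−3)·(−2)·6 = 180 ≡ 4, so v_1 = 4^{−1} = 3 (mod 11).
  i = 2 (α = 2): (2−7)(2−10)(2−9)(2−1) = (−5)·(−8)·(−7)·1 = −280 ≡ 6, so v_2 = 6^{−1} = 2 (mod 11).
  i = 3 (α = 10): (10−7)(10−2)(10−9)(10−1) = 3·8·1·9 = 216 ≡ 7, so v_3 = 7^{−1} = 8 (mod 11).
  i = 4 (α = 9): (9−7)(9−2)(9−10)(9−1) = 2·7·(−1)·8 = −112 ≡ 9, so v_4 = 9^{−1} = 5 (mod 11).
  i = 5 (α = 1): (1−7)(1−2)(1−10)(1−9) = (−6)·(−1)·(−9)·(−8) = 432 ≡ 3, so v_5 = 3^{−1} = 4 (mod 11).
  v = [3, 2, 8, 5, 4].
Step 2: syndromes of r = [1, 8, 3, 5, 10] (all sums mod 11).
  S_0 = Σ v_i r_i = 3·1 + 2·8 + 8·3 + 5·5 + 4·10 = 108 ≡ 9.
  S_1 = Σ v_i α_i r_i = 3·7·1 + 2·2·8 + 8·10·3 + 5·9·5 + 4·1·10 = 558 ≡ 8.
  α_i^2 mod 11 = [5, 4, 1, 4, 1].
  S_2 = Σ v_i α_i^2 r_i = 3·5·1 + 2·4·8 + 8·1·3 + 5·4·5 + 4·1·10 = 243 ≡ 1.
  S = (9, 8, 1) ≠ 0, so r is not a codeword (an error is present).
Step 3: locate the error. For a single error e at position i, S_ℓ = v_i·e·α_i^ℓ, so α_err = S_1/S_0.
  S_0^{−1} = 9^{−1} = 5 (mod 11), so α_err = 8·5 = 40 ≡ 7 = α_1. Error position i = 1.
  Consistency check: S_2/S_1 = 1·7 = 7 ≡ 7 = α_err ✓ (single-error assumption holds).
Step 4: error magnitude e = S_0/v_1 = S_0·∏_{j≠1}(α_1 − α_j) = 9·4 = 36 ≡ 3 (mod 11).
Step 5: correct position 1: c_1 = r_1 − e = 1 − 3 ≡ 9 (mod 11). Hence c = [9, 8, 3, 5, 10].
  Check: interpolating c through the α_i gives m(x) = 1 + 9·x (degree < 2) with m(α_i) = c_i for every i, so c is indeed a codeword.


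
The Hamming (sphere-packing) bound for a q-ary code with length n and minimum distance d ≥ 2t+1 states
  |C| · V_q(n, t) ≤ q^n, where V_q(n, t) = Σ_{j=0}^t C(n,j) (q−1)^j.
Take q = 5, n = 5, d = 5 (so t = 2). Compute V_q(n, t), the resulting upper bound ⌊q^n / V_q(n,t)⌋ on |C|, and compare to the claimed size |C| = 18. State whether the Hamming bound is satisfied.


V_q(n, t) = 181, q^n = 3125, Hamming bound = 17, |C| = 18 > bound (violated).

Step 1: Compute V_q(n, t) = Σ_{j=0}^2 C(n, j) (q−1)^j.
  j = 0: C(5,0)·(4)^0 = 1·1 = 1.
  j = 1: C(5,1)·(4)^1 = 5·4 = 20.
  j = 2: C(5,2)·(4)^2 = 10·16 = 160.
  V_q(n, t) = 1 + 20 + 160 = 181.
Step 2: q^n = 5^5 = 3125.
Step 3: Hamming bound ⌊q^n / V_q(n,t)⌋ = ⌊3125/181⌋ = 17.
Step 4: Compare |C| = 18 to 17: violated.
The claimed |C| lies above the Hamming bound, so no 5-ary code of length 5 with d ≥ 5 can have 18 codewords.


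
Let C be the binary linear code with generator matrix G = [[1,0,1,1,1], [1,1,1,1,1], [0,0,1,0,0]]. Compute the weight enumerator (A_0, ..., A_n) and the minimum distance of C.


Weight distribution: A_0 = 1, A_1 = 2, A_2 = 1, A_3 = 1, A_4 = 2, A_5 = 1. Minimum distance d = 1.

Enumerate all 2^3 = 8 messages m ∈ F_2^3.
For each, compute codeword c = mG in F_2^5, then tally its weight.
  m = 000 → c = 00000, weight = 0.
  m = 100 → c = 10111, weight = 4.
  m = 010 → c = 11111, weight = 5.
  m = 110 → c = 01000, weight = 1.
  m = 001 → c = 00100, weight = 1.
  m = 101 → c = 10011, weight = 3.
  m = 011 → c = 11011, weight = 4.
  m = 111 → c = 01100, weight = 2.
Tally weights:
  weight 0: 1 codewords.
  weight 1: 2 codewords.
  weight 2: 1 codewords.
  weight 3: 1 codewords.
  weight 4: 2 codewords.
  weight 5: 1 codewords.
Minimum distance d = smallest w > 0 with A_w > 0 = 1.
Sanity: Σ A_w = 8 = 2^3 = 8 ✓.


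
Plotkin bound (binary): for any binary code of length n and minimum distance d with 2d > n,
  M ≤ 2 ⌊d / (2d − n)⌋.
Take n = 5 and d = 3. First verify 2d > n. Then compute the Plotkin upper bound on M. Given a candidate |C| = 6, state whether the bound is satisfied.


Plotkin bound M ≤ 6; given |C| = 6 ≤ bound (satisfied).

Check applicability: 2d = 6, n = 5.
2d − n = 1 > 0, so Plotkin applies.
Compute d/(2d−n) = 3/1 ≈ 3.0000.
⌊d/(2d−n)⌋ = 3.
Plotkin bound: M ≤ 2·3 = 6.
Given |C| = 6, check: satisfied.
This |C| is at the Plotkin bound.


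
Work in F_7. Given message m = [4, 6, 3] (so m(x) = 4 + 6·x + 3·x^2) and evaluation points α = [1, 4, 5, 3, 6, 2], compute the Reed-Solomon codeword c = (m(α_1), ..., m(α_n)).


c = [6, 6, 4, 0, 1, 0]

Message polynomial: m(x) = 4 + 6·x + 3·x^2 (mod 7).
For each evaluation point α_i, compute m(α_i) mod 7:
  α_1 = 1: Horner steps 3 → 2 → 6, so m(1) = 6.
  α_2 = 4: Horner steps 3 → 4 → 6, so m(4) = 6.
  α_3 = 5: Horner steps 3 → 0 → 4, so m(5) = 4.
  α_4 = 3: Horner steps 3 → 1 → 0, so m(3) = 0.
  α_5 = 6: Horner steps 3 → 3 → 1, so m(6) = 1.
  α_6 = 2: Horner steps 3 → 5 → 0, so m(2) = 0.
Codeword c = [6, 6, 4, 0, 1, 0] ∈ F_7^6.


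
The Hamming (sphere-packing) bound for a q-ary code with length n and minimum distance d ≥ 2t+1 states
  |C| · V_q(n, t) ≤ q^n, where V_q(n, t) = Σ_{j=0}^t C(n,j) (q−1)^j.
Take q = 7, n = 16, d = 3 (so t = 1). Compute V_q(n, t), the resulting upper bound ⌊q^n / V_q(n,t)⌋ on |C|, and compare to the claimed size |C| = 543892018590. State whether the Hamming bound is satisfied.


V_q(n, t) = 97, q^n = 33232930569601, Hamming bound = 342607531645, |C| = 543892018590 > bound (violated).

Step 1: Compute V_q(n, t) = Σ_{j=0}^1 C(n, j) (q−1)^j.
  j = 0: C(16,0)·(6)^0 = 1·1 = 1.
  j = 1: C(16,1)·(6)^1 = 16·6 = 96.
  V_q(n, t) = 1 + 96 = 97.
Step 2: q^n = 7^16 = 33232930569601.
Step 3: Hamming bound ⌊q^n / V_q(n,t)⌋ = ⌊33232930569601/97⌋ = 342607531645.
Step 4: Compare |C| = 543892018590 to 342607531645: violated.
The claimed |C| lies above the Hamming bound, so no 7-ary code of length 16 with d ≥ 3 can have 543892018590 codewords.


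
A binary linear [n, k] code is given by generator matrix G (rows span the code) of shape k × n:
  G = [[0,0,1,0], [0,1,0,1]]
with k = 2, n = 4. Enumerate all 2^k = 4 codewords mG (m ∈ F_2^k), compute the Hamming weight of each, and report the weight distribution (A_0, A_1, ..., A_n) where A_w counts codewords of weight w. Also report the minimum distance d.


Weight distribution: A_0 = 1, A_1 = 1, A_2 = 1, A_3 = 1. Minimum distance d = 1.

Enumerate all 2^2 = 4 messages m ∈ F_2^2.
For each, compute codeword c = mG in F_2^4, then tally its weight.
  m = 00 → c = 0000, weight = 0.
  m = 10 → c = 0010, weight = 1.
  m = 01 → c = 0101, weight = 2.
  m = 11 → c = 0111, weight = 3.
Tally weights:
  weight 0: 1 codewords.
  weight 1: 1 codewords.
  weight 2: 1 codewords.
  weight 3: 1 codewords.
Minimum distance d = smallest w > 0 with A_w > 0 = 1.
Sanity: Σ A_w = 4 = 2^2 = 4 ✓.


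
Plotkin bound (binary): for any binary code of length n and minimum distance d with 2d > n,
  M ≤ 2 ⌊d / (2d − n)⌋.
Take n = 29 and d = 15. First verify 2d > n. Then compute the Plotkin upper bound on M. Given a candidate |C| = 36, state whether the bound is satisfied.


Plotkin bound M ≤ 30; given |C| = 36 > bound (violated).

Check applicability: 2d = 30, n = 29.
2d − n = 1 > 0, so Plotkin applies.
Compute d/(2d−n) = 15/1 ≈ 15.0000.
⌊d/(2d−n)⌋ = 15.
Plotkin bound: M ≤ 2·15 = 30.
Given |C| = 36, check: VIOLATED.
This |C| is above the Plotkin bound, so no binary code with n = 29, d = 15 and 36 codewords exists.


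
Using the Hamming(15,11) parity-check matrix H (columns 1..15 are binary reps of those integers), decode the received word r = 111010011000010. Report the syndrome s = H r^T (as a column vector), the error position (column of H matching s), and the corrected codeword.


s = (1, 0, 1, 0)^T, error position = 10, corrected codeword c = 111010011100010

Compute s = H r^T mod 2 one row at a time:
  s_1 = 1 + 1 + 0 + 0 + 0 + 0 + 1 + 0 = 3 ≡ 1 (mod 2).
  s_2 = 0 + 1 + 0 + 0 + 0 + 0 + 1 + 0 = 2 ≡ 0 (mod 2).
  s_3 = 1 + 1 + 0 + 0 + 0 + 0 + 1 + 0 = 3 ≡ 1 (mod 2).
  s_4 = 1 + 1 + 1 + 0 + 1 + 0 + 0 + 0 = 4 ≡ 0 (mod 2).
s = (1, 0, 1, 0)^T — this equals column 10 of H (binary 1010), so error is at position 10.
Correct: flip bit 10 of r = 111010011000010 to get c = 111010011100010.


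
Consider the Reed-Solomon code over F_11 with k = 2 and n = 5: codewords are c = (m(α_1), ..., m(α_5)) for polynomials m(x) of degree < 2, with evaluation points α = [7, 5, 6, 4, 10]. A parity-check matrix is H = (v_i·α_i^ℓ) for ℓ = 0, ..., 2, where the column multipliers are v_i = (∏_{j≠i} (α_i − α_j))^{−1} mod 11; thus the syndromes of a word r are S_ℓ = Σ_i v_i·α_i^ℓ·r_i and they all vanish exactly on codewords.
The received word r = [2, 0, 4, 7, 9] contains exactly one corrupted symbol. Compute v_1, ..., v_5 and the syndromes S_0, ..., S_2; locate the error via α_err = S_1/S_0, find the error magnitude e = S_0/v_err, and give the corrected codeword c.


S = (4, 6, 9), error at position 1, error magnitude e = 5, c = [8, 0, 4, 7, 9].

Step 1: column multipliers v_i = (∏_{j≠i}(α_i − α_j))^{−1} mod 11.
  i = 1 (α = 7): (7−5)(7−6)(7−4)(7−10) = 2·1·3·(−3) = −18 ≡ 4, so v_1 = 4^{−1} = 3 (mod 11).
  i = 2 (α = 5): (5−7)(5−6)(5−4)(5−10) = (−2)·(−1)·1·(−5) = −10 ≡ 1, so v_2 = 1^{−1} = 1 (mod 11).
  i = 3 (α = 6): (6−7)(6−5)(6−4)(6−10) = (−1)·1·2·(−4) = 8 ≡ 8, so v_3 = 8^{−1} = 7 (mod 11).
  i = 4 (α = 4): (4−7)(4−5)(4−6)(4−10) = (−3)·(−1)·(−2)·(−6) = 36 ≡ 3, so v_4 = 3^{−1} = 4 (mod 11).
  i = 5 (α = 10): (10−7)(10−5)(10−6)(10−4) = 3·5·4·6 = 360 ≡ 8, so v_5 = 8^{−1} = 7 (mod 11).
  v = [3, 1, 7, 4, 7].
Step 2: syndromes of r = [2, 0, 4, 7, 9] (all sums mod 11).
  S_0 = Σ v_i r_i = 3·2 + 1·0 + 7·4 + 4·7 + 7·9 = 125 ≡ 4.
  S_1 = Σ v_i α_i r_i = 3·7·2 + 1·5·0 + 7·6·4 + 4·4·7 + 7·10·9 = 952 ≡ 6.
  α_i^2 mod 11 = [5, 3, 3, 5, 1].
  S_2 = Σ v_i α_i^2 r_i = 3·5·2 + 1·3·0 + 7·3·4 + 4·5·7 + 7·1·9 = 317 ≡ 9.
  S = (4, 6, 9) ≠ 0, so r is not a codeword (an error is present).
Step 3: locate the error. For a single error e at position i, S_ℓ = v_i·e·α_i^ℓ, so α_err = S_1/S_0.
  S_0^{−1} = 4^{−1} = 3 (mod 11), so α_err = 6·3 = 18 ≡ 7 = α_1. Error position i = 1.
  Consistency check: S_2/S_1 = 9·2 = 18 ≡ 7 = α_err ✓ (single-error assumption holds).
Step 4: error magnitude e = S_0/v_1 = S_0·∏_{j≠1}(α_1 − α_j) = 4·4 = 16 ≡ 5 (mod 11).
Step 5: correct position 1: c_1 = r_1 − e = 2 − 5 ≡ 8 (mod 11). Hence c = [8, 0, 4, 7, 9].
  Check: interpolating c through the α_i gives m(x) = 2 + 4·x (degree < 2) with m(α_i) = c_i for every i, so c is indeed a codeword.


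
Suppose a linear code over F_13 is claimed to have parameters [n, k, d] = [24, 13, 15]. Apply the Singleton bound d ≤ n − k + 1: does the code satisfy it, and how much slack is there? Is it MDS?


Singleton RHS = n − k + 1 = 12, slack = -3, bound violated (no such code; not MDS).

Singleton bound: d ≤ n − k + 1.
Here n = 24, k = 13, so n − k + 1 = 12.
Given d = 15, check d ≤ 12: NO.
Slack = (n − k + 1) − d = -3.
The slack is negative: d = 15 exceeds n − k + 1 = 12 by 3, so the Singleton bound is violated and no linear [24, 13, 15]_13 code can exist. In particular it is not MDS (MDS requires d = n − k + 1 exactly).
Description: the claimed parameters are [24, 13, 15]_13; such a code would be impossible (violates the Singleton bound).


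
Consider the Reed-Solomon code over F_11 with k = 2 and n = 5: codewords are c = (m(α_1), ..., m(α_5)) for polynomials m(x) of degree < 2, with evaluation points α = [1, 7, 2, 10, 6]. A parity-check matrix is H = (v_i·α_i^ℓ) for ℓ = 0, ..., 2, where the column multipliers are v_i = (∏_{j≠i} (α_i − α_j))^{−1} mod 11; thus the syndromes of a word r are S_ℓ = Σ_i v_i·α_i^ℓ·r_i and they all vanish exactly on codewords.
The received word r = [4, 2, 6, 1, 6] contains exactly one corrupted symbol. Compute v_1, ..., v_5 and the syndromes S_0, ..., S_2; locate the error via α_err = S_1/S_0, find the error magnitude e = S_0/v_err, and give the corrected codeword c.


S = (10, 9, 7), error at position 3, error magnitude e = 6, c = [4, 2, 0, 1, 6].

Step 1: column multipliers v_i = (∏_{j≠i}(α_i − α_j))^{−1} mod 11.
  i = 1 (α = 1): (1−7)(1−2)(1−10)(1−6) = (−6)·(−1)·(−9)·(−5) = 270 ≡ 6, so v_1 = 6^{−1} = 2 (mod 11).
  i = 2 (α = 7): (7−1)(7−2)(7−10)(7−6) = 6·5·(−3)·1 = −90 ≡ 9, so v_2 = 9^{−1} = 5 (mod 11).
  i = 3 (α = 2): (2−1)(2−7)(2−10)(2−6) = 1·(−5)·(−8)·(−4) = −160 ≡ 5, so v_3 = 5^{−1} = 9 (mod 11).
  i = 4 (α = 10): (10−1)(10−7)(10−2)(10−6) = 9·3·8·4 = 864 ≡ 6, so v_4 = 6^{−1} = 2 (mod 11).
  i = 5 (α = 6): (6−1)(6−7)(6−2)(6−10) = 5·(−1)·4·(−4) = 80 ≡ 3, so v_5 = 3^{−1} = 4 (mod 11).
  v = [2, 5, 9, 2, 4].
Step 2: syndromes of r = [4, 2, 6, 1, 6] (all sums mod 11).
  S_0 = Σ v_i r_i = 2·4 + 5·2 + 9·6 + 2·1 + 4·6 = 98 ≡ 10.
  S_1 = Σ v_i α_i r_i = 2·1·4 + 5·7·2 + 9·2·6 + 2·10·1 + 4·6·6 = 350 ≡ 9.
  α_i^2 mod 11 = [1, 5, 4, 1, 3].
  S_2 = Σ v_i α_i^2 r_i = 2·1·4 + 5·5·2 + 9·4·6 + 2·1·1 + 4·3·6 = 348 ≡ 7.
  S = (10, 9, 7) ≠ 0, so r is not a codeword (an error is present).
Step 3: locate the error. For a single error e at position i, S_ℓ = v_i·e·α_i^ℓ, so α_err = S_1/S_0.
  S_0^{−1} = 10^{−1} = 10 (mod 11), so α_err = 9·10 = 90 ≡ 2 = α_3. Error position i = 3.
  Consistency check: S_2/S_1 = 7·5 = 35 ≡ 2 = α_err ✓ (single-error assumption holds).
Step 4: error magnitude e = S_0/v_3 = S_0·∏_{j≠3}(α_3 − α_j) = 10·5 = 50 ≡ 6 (mod 11).
Step 5: correct position 3: c_3 = r_3 − e = 6 − 6 ≡ 0 (mod 11). Hence c = [4, 2, 0, 1, 6].
  Check: interpolating c through the α_i gives m(x) = 8 + 7·x (degree < 2) with m(α_i) = c_i for every i, so c is indeed a codeword.


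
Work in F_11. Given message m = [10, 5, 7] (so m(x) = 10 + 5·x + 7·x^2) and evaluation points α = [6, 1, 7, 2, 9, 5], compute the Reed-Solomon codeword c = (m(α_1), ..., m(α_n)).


c = [6, 0, 3, 4, 6, 1]

Message polynomial: m(x) = 10 + 5·x + 7·x^2 (mod 11).
For each evaluation point α_i, compute m(α_i) mod 11:
  α_1 = 6: Horner steps 7 → 3 → 6, so m(6) = 6.
  α_2 = 1: Horner steps 7 → 1 → 0, so m(1) = 0.
  α_3 = 7: Horner steps 7 → 10 → 3, so m(7) = 3.
  α_4 = 2: Horner steps 7 → 8 → 4, so m(2) = 4.
  α_5 = 9: Horner steps 7 → 2 → 6, so m(9) = 6.
  α_6 = 5: Horner steps 7 → 7 → 1, so m(5) = 1.
Codeword c = [6, 0, 3, 4, 6, 1] ∈ F_11^6.


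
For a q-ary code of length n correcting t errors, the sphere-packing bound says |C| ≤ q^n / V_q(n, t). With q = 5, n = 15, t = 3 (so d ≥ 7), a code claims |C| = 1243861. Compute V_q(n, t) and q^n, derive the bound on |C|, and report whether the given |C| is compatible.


V_q(n, t) = 30861, q^n = 30517578125, Hamming bound = 988871, |C| = 1243861 > bound (violated).

Step 1: Compute V_q(n, t) = Σ_{j=0}^3 C(n, j) (q−1)^j.
  j = 0: C(15,0)·(4)^0 = 1·1 = 1.
  j = 1: C(15,1)·(4)^1 = 15·4 = 60.
  j = 2: C(15,2)·(4)^2 = 105·16 = 1680.
  j = 3: C(15,3)·(4)^3 = 455·64 = 29120.
  V_q(n, t) = 1 + 60 + 1680 + 29120 = 30861.
Step 2: q^n = 5^15 = 30517578125.
Step 3: Hamming bound ⌊q^n / V_q(n,t)⌋ = ⌊30517578125/30861⌋ = 988871.
Step 4: Compare |C| = 1243861 to 988871: violated.
The claimed |C| lies above the Hamming bound, so no 5-ary code of length 15 with d ≥ 7 can have 1243861 codewords.


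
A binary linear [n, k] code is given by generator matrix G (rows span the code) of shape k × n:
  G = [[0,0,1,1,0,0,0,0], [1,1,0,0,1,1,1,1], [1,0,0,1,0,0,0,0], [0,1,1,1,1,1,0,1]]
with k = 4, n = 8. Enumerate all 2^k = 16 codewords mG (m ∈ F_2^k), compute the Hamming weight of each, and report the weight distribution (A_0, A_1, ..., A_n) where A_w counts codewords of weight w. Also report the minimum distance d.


Weight distribution: A_0 = 1, A_2 = 6, A_4 = 2, A_6 = 6, A_8 = 1. Minimum distance d = 2.

Enumerate all 2^4 = 16 messages m ∈ F_2^4.
For each, compute codeword c = mG in F_2^8, then tally its weight.
  m = 0000 → c = 00000000, weight = 0.
  m = 1000 → c = 00110000, weight = 2.
  m = 0100 → c = 11001111, weight = 6.
  m = 1100 → c = 11111111, weight = 8.
  m = 0010 → c = 10010000, weight = 2.
  m = 1010 → c = 10100000, weight = 2.
  m = 0110 → c = 01011111, weight = 6.
  m = 1110 → c = 01101111, weight = 6.
  m = 0001 → c = 01111101, weight = 6.
  m = 1001 → c = 01001101, weight = 4.
  m = 0101 → c = 10110010, weight = 4.
  m = 1101 → c = 10000010, weight = 2.
  m = 0011 → c = 11101101, weight = 6.
  m = 1011 → c = 11011101, weight = 6.
  m = 0111 → c = 00100010, weight = 2.
  m = 1111 → c = 00010010, weight = 2.
Tally weights:
  weight 0: 1 codewords.
  weight 2: 6 codewords.
  weight 4: 2 codewords.
  weight 6: 6 codewords.
  weight 8: 1 codewords.
Minimum distance d = smallest w > 0 with A_w > 0 = 2.
Sanity: Σ A_w = 16 = 2^4 = 16 ✓.


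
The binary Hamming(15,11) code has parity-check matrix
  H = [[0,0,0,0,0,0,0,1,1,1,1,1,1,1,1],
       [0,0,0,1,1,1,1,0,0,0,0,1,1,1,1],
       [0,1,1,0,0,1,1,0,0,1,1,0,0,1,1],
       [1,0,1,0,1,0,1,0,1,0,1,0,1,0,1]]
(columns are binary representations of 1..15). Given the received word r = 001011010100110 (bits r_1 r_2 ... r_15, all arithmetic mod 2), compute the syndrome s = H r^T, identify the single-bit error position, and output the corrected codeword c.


s = (0, 0, 0, 1)^T, error position = 1, corrected codeword c = 101011010100110

Compute s = H r^T mod 2 one row at a time:
  s_1 = 1 + 0 + 1 + 0 + 0 + 1 + 1 + 0 = 4 ≡ 0 (mod 2).
  s_2 = 0 + 1 + 1 + 0 + 0 + 1 + 1 + 0 = 4 ≡ 0 (mod 2).
  s_3 = 0 + 1 + 1 + 0 + 1 + 0 + 1 + 0 = 4 ≡ 0 (mod 2).
  s_4 = 0 + 1 + 1 + 0 + 0 + 0 + 1 + 0 = 3 ≡ 1 (mod 2).
s = (0, 0, 0, 1)^T — this equals column 1 of H (binary 0001), so error is at position 1.
Correct: flip bit 1 of r = 001011010100110 to get c = 101011010100110.


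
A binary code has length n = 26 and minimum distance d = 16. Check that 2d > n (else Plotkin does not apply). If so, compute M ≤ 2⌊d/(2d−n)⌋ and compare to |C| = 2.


Plotkin bound M ≤ 4; given |C| = 2 ≤ bound (satisfied).

Check applicability: 2d = 32, n = 26.
2d − n = 6 > 0, so Plotkin applies.
Compute d/(2d−n) = 16/6 ≈ 2.6667.
⌊d/(2d−n)⌋ = 2.
Plotkin bound: M ≤ 2·2 = 4.
Given |C| = 2, check: satisfied.
This |C| is below the Plotkin bound.


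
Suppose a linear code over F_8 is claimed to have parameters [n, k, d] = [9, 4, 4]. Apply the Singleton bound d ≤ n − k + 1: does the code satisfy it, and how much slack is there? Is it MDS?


Singleton RHS = n − k + 1 = 6, slack = 2, bound satisfied, not MDS.

Singleton bound: d ≤ n − k + 1.
Here n = 9, k = 4, so n − k + 1 = 6.
Given d = 4, check d ≤ 6: YES.
Slack = (n − k + 1) − d = 2.
The code is NOT MDS (slack = 2 > 0).
Description: the claimed parameters are [9, 4, 4]_8; such a code would be non-MDS.


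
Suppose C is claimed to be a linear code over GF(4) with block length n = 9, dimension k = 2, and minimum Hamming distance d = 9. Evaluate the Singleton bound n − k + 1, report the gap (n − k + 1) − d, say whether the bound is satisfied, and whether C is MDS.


Singleton RHS = n − k + 1 = 8, slack = -1, bound violated (no such code; not MDS).

Singleton bound: d ≤ n − k + 1.
Here n = 9, k = 2, so n − k + 1 = 8.
Given d = 9, check d ≤ 8: NO.
Slack = (n − k + 1) − d = -1.
The slack is negative: d = 9 exceeds n − k + 1 = 8 by 1, so the Singleton bound is violated and no linear [9, 2, 9]_4 code can exist. In particular it is not MDS (MDS requires d = n − k + 1 exactly).
Description: the claimed parameters are [9, 2, 9]_4; such a code would be impossible (violates the Singleton bound).


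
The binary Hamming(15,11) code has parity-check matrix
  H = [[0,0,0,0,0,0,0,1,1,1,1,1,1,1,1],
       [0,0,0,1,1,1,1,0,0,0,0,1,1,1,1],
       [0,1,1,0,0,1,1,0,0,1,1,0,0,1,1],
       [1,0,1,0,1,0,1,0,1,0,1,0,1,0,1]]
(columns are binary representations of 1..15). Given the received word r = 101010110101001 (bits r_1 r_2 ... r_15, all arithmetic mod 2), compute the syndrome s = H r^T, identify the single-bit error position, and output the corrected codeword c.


s = (0, 0, 0, 1)^T, error position = 1, corrected codeword c = 001010110101001

Compute s = H r^T mod 2 one row at a time:
  s_1 = 1 + 0 + 1 + 0 + 1 + 0 + 0 + 1 = 4 ≡ 0 (mod 2).
  s_2 = 0 + 1 + 0 + 1 + 1 + 0 + 0 + 1 = 4 ≡ 0 (mod 2).
  s_3 = 0 + 1 + 0 + 1 + 1 + 0 + 0 + 1 = 4 ≡ 0 (mod 2).
  s_4 = 1 + 1 + 1 + 1 + 0 + 0 + 0 + 1 = 5 ≡ 1 (mod 2).
s = (0, 0, 0, 1)^T — this equals column 1 of H (binary 0001), so error is at position 1.
Correct: flip bit 1 of r = 101010110101001 to get c = 001010110101001.


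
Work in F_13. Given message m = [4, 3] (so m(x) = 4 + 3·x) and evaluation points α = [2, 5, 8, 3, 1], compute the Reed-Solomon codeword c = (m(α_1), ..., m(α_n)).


c = [10, 6, 2, 0, 7]

Message polynomial: m(x) = 4 + 3·x (mod 13).
For each evaluation point α_i, compute m(α_i) mod 13:
  α_1 = 2: Horner steps 3 → 10, so m(2) = 10.
  α_2 = 5: Horner steps 3 → 6, so m(5) = 6.
  α_3 = 8: Horner steps 3 → 2, so m(8) = 2.
  α_4 = 3: Horner steps 3 → 0, so m(3) = 0.
  α_5 = 1: Horner steps 3 → 7, so m(1) = 7.
Codeword c = [10, 6, 2, 0, 7] ∈ F_13^5.


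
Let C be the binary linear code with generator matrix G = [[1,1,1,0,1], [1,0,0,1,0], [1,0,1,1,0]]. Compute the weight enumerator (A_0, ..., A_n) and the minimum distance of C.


Weight distribution: A_0 = 1, A_1 = 1, A_2 = 1, A_3 = 3, A_4 = 2. Minimum distance d = 1.

Enumerate all 2^3 = 8 messages m ∈ F_2^3.
For each, compute codeword c = mG in F_2^5, then tally its weight.
  m = 000 → c = 00000, weight = 0.
  m = 100 → c = 11101, weight = 4.
  m = 010 → c = 10010, weight = 2.
  m = 110 → c = 01111, weight = 4.
  m = 001 → c = 10110, weight = 3.
  m = 101 → c = 01011, weight = 3.
  m = 011 → c = 00100, weight = 1.
  m = 111 → c = 11001, weight = 3.
Tally weights:
  weight 0: 1 codewords.
  weight 1: 1 codewords.
  weight 2: 1 codewords.
  weight 3: 3 codewords.
  weight 4: 2 codewords.
Minimum distance d = smallest w > 0 with A_w > 0 = 1.
Sanity: Σ A_w = 8 = 2^3 = 8 ✓.


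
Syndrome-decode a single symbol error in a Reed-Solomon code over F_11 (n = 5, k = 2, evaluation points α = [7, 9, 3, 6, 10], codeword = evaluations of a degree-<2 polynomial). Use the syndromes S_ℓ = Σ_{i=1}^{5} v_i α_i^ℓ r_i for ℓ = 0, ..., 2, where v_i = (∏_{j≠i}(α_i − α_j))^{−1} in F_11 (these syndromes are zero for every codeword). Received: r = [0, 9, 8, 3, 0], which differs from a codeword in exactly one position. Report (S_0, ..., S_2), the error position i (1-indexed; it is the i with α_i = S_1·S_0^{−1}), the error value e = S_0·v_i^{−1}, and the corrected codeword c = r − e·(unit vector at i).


S = (3, 10, 4), error at position 1, error magnitude e = 6, c = [5, 9, 8, 3, 0].

Step 1: column multipliers v_i = (∏_{j≠i}(α_i − α_j))^{−1} mod 11.
  i = 1 (α = 7): (7−9)(7−3)(7−6)(7−10) = (−2)·4·1·(−3) = 24 ≡ 2, so v_1 = 2^{−1} = 6 (mod 11).
  i = 2 (α = 9): (9−7)(9−3)(9−6)(9−10) = 2·6·3·(−1) = −36 ≡ 8, so v_2 = 8^{−1} = 7 (mod 11).
  i = 3 (α = 3): (3−7)(3−9)(3−6)(3−10) = (−4)·(−6)·(−3)·(−7) = 504 ≡ 9, so v_3 = 9^{−1} = 5 (mod 11).
  i = 4 (α = 6): (6−7)(6−9)(6−3)(6−10) = (−1)·(−3)·3·(−4) = −36 ≡ 8, so v_4 = 8^{−1} = 7 (mod 11).
  i = 5 (α = 10): (10−7)(10−9)(10−3)(10−6) = 3·1·7·4 = 84 ≡ 7, so v_5 = 7^{−1} = 8 (mod 11).
  v = [6, 7, 5, 7, 8].
Step 2: syndromes of r = [0, 9, 8, 3, 0] (all sums mod 11).
  S_0 = Σ v_i r_i = 6·0 + 7·9 + 5·8 + 7·3 + 8·0 = 124 ≡ 3.
  S_1 = Σ v_i α_i r_i = 6·7·0 + 7·9·9 + 5·3·8 + 7·6·3 + 8·10·0 = 813 ≡ 10.
  α_i^2 mod 11 = [5, 4, 9, 3, 1].
  S_2 = Σ v_i α_i^2 r_i = 6·5·0 + 7·4·9 + 5·9·8 + 7·3·3 + 8·1·0 = 675 ≡ 4.
  S = (3, 10, 4) ≠ 0, so r is not a codeword (an error is present).
Step 3: locate the error. For a single error e at position i, S_ℓ = v_i·e·α_i^ℓ, so α_err = S_1/S_0.
  S_0^{−1} = 3^{−1} = 4 (mod 11), so α_err = 10·4 = 40 ≡ 7 = α_1. Error position i = 1.
  Consistency check: S_2/S_1 = 4·10 = 40 ≡ 7 = α_err ✓ (single-error assumption holds).
Step 4: error magnitude e = S_0/v_1 = S_0·∏_{j≠1}(α_1 − α_j) = 3·2 = 6 ≡ 6 (mod 11).
Step 5: correct position 1: c_1 = r_1 − e = 0 − 6 ≡ 5 (mod 11). Hence c = [5, 9, 8, 3, 0].
  Check: interpolating c through the α_i gives m(x) = 2 + 2·x (degree < 2) with m(α_i) = c_i for every i, so c is indeed a codeword.


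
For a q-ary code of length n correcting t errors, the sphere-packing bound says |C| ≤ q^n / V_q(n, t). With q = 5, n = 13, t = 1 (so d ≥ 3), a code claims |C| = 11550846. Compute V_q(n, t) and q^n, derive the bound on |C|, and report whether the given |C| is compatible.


V_q(n, t) = 53, q^n = 1220703125, Hamming bound = 23032134, |C| = 11550846 ≤ bound (satisfied).

Step 1: Compute V_q(n, t) = Σ_{j=0}^1 C(n, j) (q−1)^j.
  j = 0: C(13,0)·(4)^0 = 1·1 = 1.
  j = 1: C(13,1)·(4)^1 = 13·4 = 52.
  V_q(n, t) = 1 + 52 = 53.
Step 2: q^n = 5^13 = 1220703125.
Step 3: Hamming bound ⌊q^n / V_q(n,t)⌋ = ⌊1220703125/53⌋ = 23032134.
Step 4: Compare |C| = 11550846 to 23032134: satisfied.
The claimed |C| lies below the Hamming bound.


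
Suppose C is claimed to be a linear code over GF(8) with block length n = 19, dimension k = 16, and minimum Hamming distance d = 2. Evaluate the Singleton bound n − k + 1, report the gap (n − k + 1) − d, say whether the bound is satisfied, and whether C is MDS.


Singleton RHS = n − k + 1 = 4, slack = 2, bound satisfied, not MDS.

Singleton bound: d ≤ n − k + 1.
Here n = 19, k = 16, so n − k + 1 = 4.
Given d = 2, check d ≤ 4: YES.
Slack = (n − k + 1) − d = 2.
The code is NOT MDS (slack = 2 > 0).
Description: the claimed parameters are [19, 16, 2]_8; such a code would be non-MDS.


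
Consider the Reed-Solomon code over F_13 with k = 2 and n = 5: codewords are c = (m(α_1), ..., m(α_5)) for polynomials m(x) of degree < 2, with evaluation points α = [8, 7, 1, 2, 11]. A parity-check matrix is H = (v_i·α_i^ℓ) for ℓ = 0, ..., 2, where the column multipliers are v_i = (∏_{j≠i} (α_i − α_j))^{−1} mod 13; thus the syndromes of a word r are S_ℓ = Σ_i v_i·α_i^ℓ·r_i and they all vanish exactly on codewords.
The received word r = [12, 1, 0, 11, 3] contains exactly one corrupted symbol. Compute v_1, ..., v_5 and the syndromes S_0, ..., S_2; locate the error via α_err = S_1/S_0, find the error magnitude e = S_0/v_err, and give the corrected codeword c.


S = (10, 6, 1), error at position 5, error magnitude e = 10, c = [12, 1, 0, 11, 6].

Step 1: column multipliers v_i = (∏_{j≠i}(α_i − α_j))^{−1} mod 13.
  i = 1 (α = 8): (8−7)(8−1)(8−2)(8−11) = 1·7·6·(−3) = −126 ≡ 4, so v_1 = 4^{−1} = 10 (mod 13).
  i = 2 (α = 7): (7−8)(7−1)(7−2)(7−11) = (−1)·6·5·(−4) = 120 ≡ 3, so v_2 = 3^{−1} = 9 (mod 13).
  i = 3 (α = 1): (1−8)(1−7)(1−2)(1−11) = (−7)·(−6)·(−1)·(−10) = 420 ≡ 4, so v_3 = 4^{−1} = 10 (mod 13).
  i = 4 (α = 2): (2−8)(2−7)(2−1)(2−11) = (−6)·(−5)·1·(−9) = −270 ≡ 3, so v_4 = 3^{−1} = 9 (mod 13).
  i = 5 (α = 11): (11−8)(11−7)(11−1)(11−2) = 3·4·10·9 = 1080 ≡ 1, so v_5 = 1^{−1} = 1 (mod 13).
  v = [10, 9, 10, 9, 1].
Step 2: syndromes of r = [12, 1, 0, 11, 3] (all sums mod 13).
  S_0 = Σ v_i r_i = 10·12 + 9·1 + 10·0 + 9·11 + 1·3 = 231 ≡ 10.
  S_1 = Σ v_i α_i r_i = 10·8·12 + 9·7·1 + 10·1·0 + 9·2·11 + 1·11·3 = 1254 ≡ 6.
  α_i^2 mod 13 = [12, 10, 1, 4, 4].
  S_2 = Σ v_i α_i^2 r_i = 10·12·12 + 9·10·1 + 10·1·0 + 9·4·11 + 1·4·3 = 1938 ≡ 1.
  S = (10, 6, 1) ≠ 0, so r is not a codeword (an error is present).
Step 3: locate the error. For a single error e at position i, S_ℓ = v_i·e·α_i^ℓ, so α_err = S_1/S_0.
  S_0^{−1} = 10^{−1} = 4 (mod 13), so α_err = 6·4 = 24 ≡ 11 = α_5. Error position i = 5.
  Consistency check: S_2/S_1 = 1·11 = 11 ≡ 11 = α_err ✓ (single-error assumption holds).
Step 4: error magnitude e = S_0/v_5 = S_0·∏_{j≠5}(α_5 − α_j) = 10·1 = 10 ≡ 10 (mod 13).
Step 5: correct position 5: c_5 = r_5 − e = 3 − 10 ≡ 6 (mod 13). Hence c = [12, 1, 0, 11, 6].
  Check: interpolating c through the α_i gives m(x) = 2 + 11·x (degree < 2) with m(α_i) = c_i for every i, so c is indeed a codeword.


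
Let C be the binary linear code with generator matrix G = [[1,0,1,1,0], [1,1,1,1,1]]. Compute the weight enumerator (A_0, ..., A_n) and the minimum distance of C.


Weight distribution: A_0 = 1, A_2 = 1, A_3 = 1, A_5 = 1. Minimum distance d = 2.

Enumerate all 2^2 = 4 messages m ∈ F_2^2.
For each, compute codeword c = mG in F_2^5, then tally its weight.
  m = 00 → c = 00000, weight = 0.
  m = 10 → c = 10110, weight = 3.
  m = 01 → c = 11111, weight = 5.
  m = 11 → c = 01001, weight = 2.
Tally weights:
  weight 0: 1 codewords.
  weight 2: 1 codewords.
  weight 3: 1 codewords.
  weight 5: 1 codewords.
Minimum distance d = smallest w > 0 with A_w > 0 = 2.
Sanity: Σ A_w = 4 = 2^2 = 4 ✓.


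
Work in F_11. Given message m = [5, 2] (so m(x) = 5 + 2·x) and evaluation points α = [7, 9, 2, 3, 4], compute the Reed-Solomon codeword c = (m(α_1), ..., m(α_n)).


c = [8, 1, 9, 0, 2]

Message polynomial: m(x) = 5 + 2·x (mod 11).
For each evaluation point α_i, compute m(α_i) mod 11:
  α_1 = 7: Horner steps 2 → 8, so m(7) = 8.
  α_2 = 9: Horner steps 2 → 1, so m(9) = 1.
  α_3 = 2: Horner steps 2 → 9, so m(2) = 9.
  α_4 = 3: Horner steps 2 → 0, so m(3) = 0.
  α_5 = 4: Horner steps 2 → 2, so m(4) = 2.
Codeword c = [8, 1, 9, 0, 2] ∈ F_11^5.


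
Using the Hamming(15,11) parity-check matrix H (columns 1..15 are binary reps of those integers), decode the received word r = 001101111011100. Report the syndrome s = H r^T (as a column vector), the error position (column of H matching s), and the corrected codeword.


s = (1, 1, 0, 1)^T, error position = 13, corrected codeword c = 001101111011000

Compute s = H r^T mod 2 one row at a time:
  s_1 = 1 + 1 + 0 + 1 + 1 + 1 + 0 + 0 = 5 ≡ 1 (mod 2).
  s_2 = 1 + 0 + 1 + 1 + 1 + 1 + 0 + 0 = 5 ≡ 1 (mod 2).
  s_3 = 0 + 1 + 1 + 1 + 0 + 1 + 0 + 0 = 4 ≡ 0 (mod 2).
  s_4 = 0 + 1 + 0 + 1 + 1 + 1 + 1 + 0 = 5 ≡ 1 (mod 2).
s = (1, 1, 0, 1)^T — this equals column 13 of H (binary 1101), so error is at position 13.
Correct: flip bit 13 of r = 001101111011100 to get c = 001101111011000.


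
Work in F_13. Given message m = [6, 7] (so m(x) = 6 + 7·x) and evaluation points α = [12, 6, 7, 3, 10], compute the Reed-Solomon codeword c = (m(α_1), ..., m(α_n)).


c = [12, 9, 3, 1, 11]

Message polynomial: m(x) = 6 + 7·x (mod 13).
For each evaluation point α_i, compute m(α_i) mod 13:
  α_1 = 12: Horner steps 7 → 12, so m(12) = 12.
  α_2 = 6: Horner steps 7 → 9, so m(6) = 9.
  α_3 = 7: Horner steps 7 → 3, so m(7) = 3.
  α_4 = 3: Horner steps 7 → 1, so m(3) = 1.
  α_5 = 10: Horner steps 7 → 11, so m(10) = 11.
Codeword c = [12, 9, 3, 1, 11] ∈ F_13^5.


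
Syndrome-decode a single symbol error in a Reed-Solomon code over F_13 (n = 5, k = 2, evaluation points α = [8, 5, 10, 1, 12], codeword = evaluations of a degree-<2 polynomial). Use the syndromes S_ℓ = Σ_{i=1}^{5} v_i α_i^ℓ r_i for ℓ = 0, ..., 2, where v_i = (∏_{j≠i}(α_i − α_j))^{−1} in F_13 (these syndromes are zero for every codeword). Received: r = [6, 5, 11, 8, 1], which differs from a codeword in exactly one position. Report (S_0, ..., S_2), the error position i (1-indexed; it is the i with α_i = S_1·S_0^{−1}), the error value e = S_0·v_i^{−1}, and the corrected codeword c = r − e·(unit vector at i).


S = (10, 3, 10), error at position 5, error magnitude e = 11, c = [6, 5, 11, 8, 3].

Step 1: column multipliers v_i = (∏_{j≠i}(α_i − α_j))^{−1} mod 13.
  i = 1 (α = 8): (8−5)(8−10)(8−1)(8−12) = 3·(−2)·7·(−4) = 168 ≡ 12, so v_1 = 12^{−1} = 12 (mod 13).
  i = 2 (α = 5): (5−8)(5−10)(5−1)(5−12) = (−3)·(−5)·4·(−7) = −420 ≡ 9, so v_2 = 9^{−1} = 3 (mod 13).
  i = 3 (α = 10): (10−8)(10−5)(10−1)(10−12) = 2·5·9·(−2) = −180 ≡ 2, so v_3 = 2^{−1} = 7 (mod 13).
  i = 4 (α = 1): (1−8)(1−5)(1−10)(1−12) = (−7)·(−4)·(−9)·(−11) = 2772 ≡ 3, so v_4 = 3^{−1} = 9 (mod 13).
  i = 5 (α = 12): (12−8)(12−5)(12−10)(12−1) = 4·7·2·11 = 616 ≡ 5, so v_5 = 5^{−1} = 8 (mod 13).
  v = [12, 3, 7, 9, 8].
Step 2: syndromes of r = [6, 5, 11, 8, 1] (all sums mod 13).
  S_0 = Σ v_i r_i = 12·6 + 3·5 + 7·11 + 9·8 + 8·1 = 244 ≡ 10.
  S_1 = Σ v_i α_i r_i = 12·8·6 + 3·5·5 + 7·10·11 + 9·1·8 + 8·12·1 = 1589 ≡ 3.
  α_i^2 mod 13 = [12, 12, 9, 1, 1].
  S_2 = Σ v_i α_i^2 r_i = 12·12·6 + 3·12·5 + 7·9·11 + 9·1·8 + 8·1·1 = 1817 ≡ 10.
  S = (10, 3, 10) ≠ 0, so r is not a codeword (an error is present).
Step 3: locate the error. For a single error e at position i, S_ℓ = v_i·e·α_i^ℓ, so α_err = S_1/S_0.
  S_0^{−1} = 10^{−1} = 4 (mod 13), so α_err = 3·4 = 12 ≡ 12 = α_5. Error position i = 5.
  Consistency check: S_2/S_1 = 10·9 = 90 ≡ 12 = α_err ✓ (single-error assumption holds).
Step 4: error magnitude e = S_0/v_5 = S_0·∏_{j≠5}(α_5 − α_j) = 10·5 = 50 ≡ 11 (mod 13).
Step 5: correct position 5: c_5 = r_5 − e = 1 − 11 ≡ 3 (mod 13). Hence c = [6, 5, 11, 8, 3].
  Check: interpolating c through the α_i gives m(x) = 12 + 9·x (degree < 2) with m(α_i) = c_i for every i, so c is indeed a codeword.


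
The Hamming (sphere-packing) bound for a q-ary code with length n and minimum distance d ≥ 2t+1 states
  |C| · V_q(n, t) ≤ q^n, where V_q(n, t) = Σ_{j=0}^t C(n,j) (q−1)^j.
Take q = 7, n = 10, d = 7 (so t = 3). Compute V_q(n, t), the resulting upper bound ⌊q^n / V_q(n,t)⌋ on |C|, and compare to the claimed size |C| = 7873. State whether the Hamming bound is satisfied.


V_q(n, t) = 27601, q^n = 282475249, Hamming bound = 10234, |C| = 7873 ≤ bound (satisfied).

Step 1: Compute V_q(n, t) = Σ_{j=0}^3 C(n, j) (q−1)^j.
  j = 0: C(10,0)·(6)^0 = 1·1 = 1.
  j = 1: C(10,1)·(6)^1 = 10·6 = 60.
  j = 2: C(10,2)·(6)^2 = 45·36 = 1620.
  j = 3: C(10,3)·(6)^3 = 120·216 = 25920.
  V_q(n, t) = 1 + 60 + 1620 + 25920 = 27601.
Step 2: q^n = 7^10 = 282475249.
Step 3: Hamming bound ⌊q^n / V_q(n,t)⌋ = ⌊282475249/27601⌋ = 10234.
Step 4: Compare |C| = 7873 to 10234: satisfied.
The claimed |C| lies below the Hamming bound.


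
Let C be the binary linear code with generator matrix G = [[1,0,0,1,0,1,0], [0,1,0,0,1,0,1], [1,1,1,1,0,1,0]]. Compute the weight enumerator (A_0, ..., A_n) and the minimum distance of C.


Weight distribution: A_0 = 1, A_2 = 1, A_3 = 3, A_5 = 1, A_6 = 2. Minimum distance d = 2.

Enumerate all 2^3 = 8 messages m ∈ F_2^3.
For each, compute codeword c = mG in F_2^7, then tally its weight.
  m = 000 → c = 0000000, weight = 0.
  m = 100 → c = 1001010, weight = 3.
  m = 010 → c = 0100101, weight = 3.
  m = 110 → c = 1101111, weight = 6.
  m = 001 → c = 1111010, weight = 5.
  m = 101 → c = 0110000, weight = 2.
  m = 011 → c = 1011111, weight = 6.
  m = 111 → c = 0010101, weight = 3.
Tally weights:
  weight 0: 1 codewords.
  weight 2: 1 codewords.
  weight 3: 3 codewords.
  weight 5: 1 codewords.
  weight 6: 2 codewords.
Minimum distance d = smallest w > 0 with A_w > 0 = 2.
Sanity: Σ A_w = 8 = 2^3 = 8 ✓.


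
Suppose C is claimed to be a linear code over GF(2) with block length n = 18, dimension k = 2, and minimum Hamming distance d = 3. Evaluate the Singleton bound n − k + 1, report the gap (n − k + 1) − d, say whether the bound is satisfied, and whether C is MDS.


Singleton RHS = n − k + 1 = 17, slack = 14, bound satisfied, not MDS.

Singleton bound: d ≤ n − k + 1.
Here n = 18, k = 2, so n − k + 1 = 17.
Given d = 3, check d ≤ 17: YES.
Slack = (n − k + 1) − d = 14.
The code is NOT MDS (slack = 14 > 0).
Description: the claimed parameters are [18, 2, 3]_2; such a code would be non-MDS.


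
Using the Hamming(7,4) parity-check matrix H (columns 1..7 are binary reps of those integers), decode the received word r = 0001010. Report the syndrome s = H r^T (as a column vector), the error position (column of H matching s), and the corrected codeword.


s = (0, 1, 0)^T, error position = 2, corrected codeword c = 0101010

Compute s = H r^T mod 2 one row at a time:
  s_1 = 1 + 0 + 1 + 0 = 2 ≡ 0 (mod 2).
  s_2 = 0 + 0 + 1 + 0 = 1 ≡ 1 (mod 2).
  s_3 = 0 + 0 + 0 + 0 = 0 ≡ 0 (mod 2).
s = (0, 1, 0)^T — this equals column 2 of H (binary 010), so error is at position 2.
Correct: flip bit 2 of r = 0001010 to get c = 0101010.
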